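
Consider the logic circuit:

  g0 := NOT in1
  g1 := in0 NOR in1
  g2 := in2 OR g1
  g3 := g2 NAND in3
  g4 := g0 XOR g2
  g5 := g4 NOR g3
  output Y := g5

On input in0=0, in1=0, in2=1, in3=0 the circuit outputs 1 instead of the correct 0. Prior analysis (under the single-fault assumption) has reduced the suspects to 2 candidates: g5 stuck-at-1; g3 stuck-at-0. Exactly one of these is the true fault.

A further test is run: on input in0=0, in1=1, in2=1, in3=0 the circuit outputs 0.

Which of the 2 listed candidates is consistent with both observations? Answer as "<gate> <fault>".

Evaluate each candidate on input in0=0, in1=1, in2=1, in3=0:
  g5 stuck-at-1: g0=0, g1=0, g2=1, g3=1, g4=1, g5=1 [stuck-at-1] → 1 — eliminated
  g3 stuck-at-0: g0=0, g1=0, g2=1, g3=0 [stuck-at-0], g4=1, g5=0 → 0 — matches
Only g3 stuck-at-0 reproduces the observed 0.

g3 stuck-at-0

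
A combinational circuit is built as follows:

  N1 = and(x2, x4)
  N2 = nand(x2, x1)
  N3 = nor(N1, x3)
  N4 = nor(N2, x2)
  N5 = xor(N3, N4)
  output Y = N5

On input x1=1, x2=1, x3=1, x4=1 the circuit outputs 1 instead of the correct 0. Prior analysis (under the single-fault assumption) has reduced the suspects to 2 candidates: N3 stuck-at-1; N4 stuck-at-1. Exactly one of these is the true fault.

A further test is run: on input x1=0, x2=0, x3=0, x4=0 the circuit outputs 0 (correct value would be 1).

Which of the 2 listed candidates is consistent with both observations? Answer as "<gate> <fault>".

Evaluate each candidate on input x1=0, x2=0, x3=0, x4=0:
  N3 stuck-at-1: N1=0, N2=1, N3=1 [stuck-at-1], N4=0, N5=1 → 1 — eliminated
  N4 stuck-at-1: N1=0, N2=1, N3=1, N4=1 [stuck-at-1], N5=0 → 0 — matches
Only N4 stuck-at-1 reproduces the observed 0.

N4 stuck-at-1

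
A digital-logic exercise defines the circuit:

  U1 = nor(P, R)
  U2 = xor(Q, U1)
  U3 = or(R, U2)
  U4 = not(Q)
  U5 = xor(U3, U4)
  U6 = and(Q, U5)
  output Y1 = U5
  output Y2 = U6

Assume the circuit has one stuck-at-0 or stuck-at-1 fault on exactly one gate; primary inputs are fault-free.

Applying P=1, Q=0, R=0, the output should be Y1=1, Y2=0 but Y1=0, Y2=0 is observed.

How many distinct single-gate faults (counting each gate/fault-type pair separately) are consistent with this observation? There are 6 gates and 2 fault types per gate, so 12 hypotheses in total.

Fault-free: U1=0, U2=0, U3=0, U4=1, U5=1, U6=0 → Y1=1, Y2=0. Observed Y1=0, Y2=0.
  U1 stuck-at-0: output Y1=1, Y2=0 ✗
  U1 stuck-at-1: output Y1=0, Y2=0 ✓
  U2 stuck-at-0: output Y1=1, Y2=0 ✗
  U2 stuck-at-1: output Y1=0, Y2=0 ✓
  U3 stuck-at-0: output Y1=1, Y2=0 ✗
  U3 stuck-at-1: output Y1=0, Y2=0 ✓
  U4 stuck-at-0: output Y1=0, Y2=0 ✓
  U4 stuck-at-1: output Y1=1, Y2=0 ✗
  U5 stuck-at-0: output Y1=0, Y2=0 ✓
  U5 stuck-at-1: output Y1=1, Y2=0 ✗
  U6 stuck-at-0: output Y1=1, Y2=0 ✗
  U6 stuck-at-1: output Y1=1, Y2=1 ✗
Consistent faults: {U1 stuck-at-1, U2 stuck-at-1, U3 stuck-at-1, U4 stuck-at-0, U5 stuck-at-0} — 5 in all.

5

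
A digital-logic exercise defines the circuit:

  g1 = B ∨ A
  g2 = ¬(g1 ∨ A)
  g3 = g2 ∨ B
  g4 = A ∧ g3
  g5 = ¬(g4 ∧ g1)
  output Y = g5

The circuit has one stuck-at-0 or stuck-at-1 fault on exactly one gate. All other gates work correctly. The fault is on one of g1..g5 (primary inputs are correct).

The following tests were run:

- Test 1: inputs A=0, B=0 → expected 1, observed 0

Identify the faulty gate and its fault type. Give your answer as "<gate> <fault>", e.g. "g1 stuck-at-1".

Fault-free values for test 1 (A=0, B=0): g1=0, g2=1, g3=1, g4=0, g5=1, giving Y=1. Observed 0.
Test 1: faults giving observed 0 are {g5 stuck-at-0}.
Only g5 stuck-at-0 is consistent with every test.

g5 stuck-at-0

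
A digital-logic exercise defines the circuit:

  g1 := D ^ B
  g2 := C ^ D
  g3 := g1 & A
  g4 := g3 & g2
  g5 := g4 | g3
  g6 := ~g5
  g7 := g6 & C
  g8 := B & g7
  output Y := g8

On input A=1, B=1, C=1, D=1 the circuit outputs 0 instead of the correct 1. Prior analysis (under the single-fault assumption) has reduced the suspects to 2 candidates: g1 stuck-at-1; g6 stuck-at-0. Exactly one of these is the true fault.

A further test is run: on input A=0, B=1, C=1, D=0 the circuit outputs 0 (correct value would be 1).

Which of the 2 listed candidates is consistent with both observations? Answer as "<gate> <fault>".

g6 stuck-at-0

Evaluate each candidate on input A=0, B=1, C=1, D=0:
  g1 stuck-at-1: g1=1 [stuck-at-1], g2=1, g3=0, g4=0, g5=0, g6=1, g7=1, g8=1 → 1 — eliminated
  g6 stuck-at-0: g1=1, g2=1, g3=0, g4=0, g5=0, g6=0 [stuck-at-0], g7=0, g8=0 → 0 — matches
Only g6 stuck-at-0 reproduces the observed 0.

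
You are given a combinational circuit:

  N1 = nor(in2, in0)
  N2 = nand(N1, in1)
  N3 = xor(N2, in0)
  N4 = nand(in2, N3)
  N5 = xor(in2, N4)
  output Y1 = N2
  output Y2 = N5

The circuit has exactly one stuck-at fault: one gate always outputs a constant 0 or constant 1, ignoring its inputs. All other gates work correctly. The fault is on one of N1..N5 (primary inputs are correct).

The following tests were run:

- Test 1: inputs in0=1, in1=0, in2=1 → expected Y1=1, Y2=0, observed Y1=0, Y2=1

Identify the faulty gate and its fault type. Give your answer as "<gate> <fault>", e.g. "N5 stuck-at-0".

Fault-free values for test 1 (in0=1, in1=0, in2=1): N1=0, N2=1, N3=0, N4=1, N5=0, giving Y1=1, Y2=0. Observed Y1=0, Y2=1.
Test 1: faults giving observed Y1=0, Y2=1 are {N2 stuck-at-0}.
Only N2 stuck-at-0 is consistent with every test.

N2 stuck-at-0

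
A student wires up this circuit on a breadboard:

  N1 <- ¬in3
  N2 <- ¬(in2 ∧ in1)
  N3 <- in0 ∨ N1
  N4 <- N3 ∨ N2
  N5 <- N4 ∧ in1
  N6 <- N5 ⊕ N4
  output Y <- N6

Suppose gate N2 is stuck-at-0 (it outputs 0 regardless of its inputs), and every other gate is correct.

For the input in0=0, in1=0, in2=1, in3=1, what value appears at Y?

0

Propagate with N2 forced: N1=0, N2=0 [stuck-at-0], N3=0, N4=0, N5=0, N6=0.
So Y = 0. (Without the fault it would be 1.)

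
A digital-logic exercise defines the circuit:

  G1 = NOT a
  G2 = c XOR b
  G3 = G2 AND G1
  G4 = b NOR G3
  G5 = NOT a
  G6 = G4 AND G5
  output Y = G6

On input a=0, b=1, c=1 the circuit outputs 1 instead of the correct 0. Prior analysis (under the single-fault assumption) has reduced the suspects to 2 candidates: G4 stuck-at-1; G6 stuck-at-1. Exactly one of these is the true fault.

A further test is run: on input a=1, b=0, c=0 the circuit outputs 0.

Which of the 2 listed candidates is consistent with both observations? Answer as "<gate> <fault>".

G4 stuck-at-1

Evaluate each candidate on input a=1, b=0, c=0:
  G4 stuck-at-1: G1=0, G2=0, G3=0, G4=1 [stuck-at-1], G5=0, G6=0 → 0 — matches
  G6 stuck-at-1: G1=0, G2=0, G3=0, G4=1, G5=0, G6=1 [stuck-at-1] → 1 — eliminated
Only G4 stuck-at-1 reproduces the observed 0.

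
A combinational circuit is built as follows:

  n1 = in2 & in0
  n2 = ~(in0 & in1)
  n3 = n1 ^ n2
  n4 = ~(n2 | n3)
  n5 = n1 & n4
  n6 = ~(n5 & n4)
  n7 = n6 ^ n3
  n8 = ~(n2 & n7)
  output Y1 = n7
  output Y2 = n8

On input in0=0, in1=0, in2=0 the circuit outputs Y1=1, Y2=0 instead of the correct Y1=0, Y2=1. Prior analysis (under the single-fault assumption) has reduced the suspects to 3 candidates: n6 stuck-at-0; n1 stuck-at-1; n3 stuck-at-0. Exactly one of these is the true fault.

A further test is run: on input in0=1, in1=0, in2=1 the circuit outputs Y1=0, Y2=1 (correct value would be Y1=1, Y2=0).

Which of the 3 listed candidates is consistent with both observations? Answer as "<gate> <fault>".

n6 stuck-at-0

Evaluate each candidate on input in0=1, in1=0, in2=1:
  n6 stuck-at-0: n1=1, n2=1, n3=0, n4=0, n5=0, n6=0 [stuck-at-0], n7=0, n8=1 → Y1=0, Y2=1 — matches
  n1 stuck-at-1: n1=1 [stuck-at-1], n2=1, n3=0, n4=0, n5=0, n6=1, n7=1, n8=0 → Y1=1, Y2=0 — eliminated
  n3 stuck-at-0: n1=1, n2=1, n3=0 [stuck-at-0], n4=0, n5=0, n6=1, n7=1, n8=0 → Y1=1, Y2=0 — eliminated
Only n6 stuck-at-0 reproduces the observed Y1=0, Y2=1.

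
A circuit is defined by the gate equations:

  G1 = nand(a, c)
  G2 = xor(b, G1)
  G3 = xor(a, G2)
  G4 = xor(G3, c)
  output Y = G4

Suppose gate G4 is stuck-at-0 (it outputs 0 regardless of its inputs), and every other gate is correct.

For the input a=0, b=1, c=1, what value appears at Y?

Propagate with G4 forced: G1=1, G2=0, G3=0, G4=0 [stuck-at-0].
So Y = 0. (Without the fault it would be 1.)

0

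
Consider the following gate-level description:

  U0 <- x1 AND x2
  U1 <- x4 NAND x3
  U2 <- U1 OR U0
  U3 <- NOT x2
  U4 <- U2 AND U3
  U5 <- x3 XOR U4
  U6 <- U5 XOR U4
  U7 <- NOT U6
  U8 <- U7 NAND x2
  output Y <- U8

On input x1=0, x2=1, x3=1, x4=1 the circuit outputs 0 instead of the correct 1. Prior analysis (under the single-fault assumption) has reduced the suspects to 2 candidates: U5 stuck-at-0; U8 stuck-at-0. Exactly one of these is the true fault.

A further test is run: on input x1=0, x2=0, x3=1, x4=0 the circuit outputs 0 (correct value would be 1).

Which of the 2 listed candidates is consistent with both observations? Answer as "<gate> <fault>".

U8 stuck-at-0

Evaluate each candidate on input x1=0, x2=0, x3=1, x4=0:
  U5 stuck-at-0: U0=0, U1=1, U2=1, U3=1, U4=1, U5=0 [stuck-at-0], U6=1, U7=0, U8=1 → 1 — eliminated
  U8 stuck-at-0: U0=0, U1=1, U2=1, U3=1, U4=1, U5=0, U6=1, U7=0, U8=0 [stuck-at-0] → 0 — matches
Only U8 stuck-at-0 reproduces the observed 0.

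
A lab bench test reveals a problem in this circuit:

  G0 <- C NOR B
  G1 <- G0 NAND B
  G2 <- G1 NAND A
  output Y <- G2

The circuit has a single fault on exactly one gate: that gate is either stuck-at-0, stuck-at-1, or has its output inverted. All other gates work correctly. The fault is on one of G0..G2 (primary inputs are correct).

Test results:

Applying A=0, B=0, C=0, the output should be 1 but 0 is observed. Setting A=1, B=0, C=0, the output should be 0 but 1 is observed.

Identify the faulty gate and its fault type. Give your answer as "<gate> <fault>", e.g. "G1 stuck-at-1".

Fault-free values for test 1 (A=0, B=0, C=0): G0=1, G1=1, G2=1, giving Y=1. Observed 0.
Test 1: faults giving observed 0 are {G2 stuck-at-0, G2 inverted output}.
Test 2 (A=1, B=0, C=0): fault-free G0=1, G1=1, G2=0 → 0; observed 1. Eliminates G2 stuck-at-0.
Only G2 inverted output is consistent with every test.

G2 inverted output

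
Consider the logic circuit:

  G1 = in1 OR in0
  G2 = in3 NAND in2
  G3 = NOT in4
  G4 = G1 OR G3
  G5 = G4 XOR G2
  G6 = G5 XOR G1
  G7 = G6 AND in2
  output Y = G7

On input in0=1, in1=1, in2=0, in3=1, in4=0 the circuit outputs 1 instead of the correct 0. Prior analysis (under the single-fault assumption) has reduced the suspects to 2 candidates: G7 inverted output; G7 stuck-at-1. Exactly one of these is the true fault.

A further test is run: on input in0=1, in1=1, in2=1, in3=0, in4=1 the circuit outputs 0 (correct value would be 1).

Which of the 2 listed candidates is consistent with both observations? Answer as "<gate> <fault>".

G7 inverted output

Evaluate each candidate on input in0=1, in1=1, in2=1, in3=0, in4=1:
  G7 inverted output: G1=1, G2=1, G3=0, G4=1, G5=0, G6=1, G7=0 [inverted output] → 0 — matches
  G7 stuck-at-1: G1=1, G2=1, G3=0, G4=1, G5=0, G6=1, G7=1 [stuck-at-1] → 1 — eliminated
Only G7 inverted output reproduces the observed 0.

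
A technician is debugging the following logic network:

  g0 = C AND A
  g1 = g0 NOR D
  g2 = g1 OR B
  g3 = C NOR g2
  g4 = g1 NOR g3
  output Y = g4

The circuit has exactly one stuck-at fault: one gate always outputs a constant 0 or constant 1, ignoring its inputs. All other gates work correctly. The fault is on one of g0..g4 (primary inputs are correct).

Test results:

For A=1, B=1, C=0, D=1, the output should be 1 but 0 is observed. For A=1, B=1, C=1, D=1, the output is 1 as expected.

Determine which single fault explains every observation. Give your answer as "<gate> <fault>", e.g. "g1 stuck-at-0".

g2 stuck-at-0

Fault-free values for test 1 (A=1, B=1, C=0, D=1): g0=0, g1=0, g2=1, g3=0, g4=1, giving Y=1. Observed 0.
Test 1: faults giving observed 0 are {g1 stuck-at-1, g2 stuck-at-0, g3 stuck-at-1, g4 stuck-at-0}.
Test 2 (A=1, B=1, C=1, D=1): fault-free g0=1, g1=0, g2=1, g3=0, g4=1 → 1; observed 1. Eliminates g1 stuck-at-1, g3 stuck-at-1, g4 stuck-at-0.
Only g2 stuck-at-0 is consistent with every test.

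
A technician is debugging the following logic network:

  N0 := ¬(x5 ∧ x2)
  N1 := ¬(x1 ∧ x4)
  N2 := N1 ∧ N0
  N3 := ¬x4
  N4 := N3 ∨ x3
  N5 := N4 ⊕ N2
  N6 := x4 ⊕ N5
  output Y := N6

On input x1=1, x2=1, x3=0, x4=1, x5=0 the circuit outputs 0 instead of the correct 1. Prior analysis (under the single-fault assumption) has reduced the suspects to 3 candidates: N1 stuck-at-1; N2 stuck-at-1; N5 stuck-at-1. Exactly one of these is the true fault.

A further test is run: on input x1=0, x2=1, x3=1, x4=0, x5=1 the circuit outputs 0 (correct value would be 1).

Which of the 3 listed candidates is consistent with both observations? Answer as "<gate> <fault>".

N2 stuck-at-1

Evaluate each candidate on input x1=0, x2=1, x3=1, x4=0, x5=1:
  N1 stuck-at-1: N0=0, N1=1 [stuck-at-1], N2=0, N3=1, N4=1, N5=1, N6=1 → 1 — eliminated
  N2 stuck-at-1: N0=0, N1=1, N2=1 [stuck-at-1], N3=1, N4=1, N5=0, N6=0 → 0 — matches
  N5 stuck-at-1: N0=0, N1=1, N2=0, N3=1, N4=1, N5=1 [stuck-at-1], N6=1 → 1 — eliminated
Only N2 stuck-at-1 reproduces the observed 0.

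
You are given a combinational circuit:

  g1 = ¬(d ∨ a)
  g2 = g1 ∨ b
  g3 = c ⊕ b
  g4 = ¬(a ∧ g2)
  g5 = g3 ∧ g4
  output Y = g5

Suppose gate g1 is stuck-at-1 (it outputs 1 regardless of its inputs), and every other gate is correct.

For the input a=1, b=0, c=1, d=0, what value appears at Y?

Propagate with g1 forced: g1=1 [stuck-at-1], g2=1, g3=1, g4=0, g5=0.
So Y = 0. (Without the fault it would be 1.)

0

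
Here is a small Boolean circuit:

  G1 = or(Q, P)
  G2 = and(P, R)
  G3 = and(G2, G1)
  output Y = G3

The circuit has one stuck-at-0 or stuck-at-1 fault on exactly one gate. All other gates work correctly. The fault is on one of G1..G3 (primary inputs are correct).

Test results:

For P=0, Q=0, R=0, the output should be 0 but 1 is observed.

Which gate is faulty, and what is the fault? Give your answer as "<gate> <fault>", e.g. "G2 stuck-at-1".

Fault-free values for test 1 (P=0, Q=0, R=0): G1=0, G2=0, G3=0, giving Y=0. Observed 1.
Test 1: faults giving observed 1 are {G3 stuck-at-1}.
Only G3 stuck-at-1 is consistent with every test.

G3 stuck-at-1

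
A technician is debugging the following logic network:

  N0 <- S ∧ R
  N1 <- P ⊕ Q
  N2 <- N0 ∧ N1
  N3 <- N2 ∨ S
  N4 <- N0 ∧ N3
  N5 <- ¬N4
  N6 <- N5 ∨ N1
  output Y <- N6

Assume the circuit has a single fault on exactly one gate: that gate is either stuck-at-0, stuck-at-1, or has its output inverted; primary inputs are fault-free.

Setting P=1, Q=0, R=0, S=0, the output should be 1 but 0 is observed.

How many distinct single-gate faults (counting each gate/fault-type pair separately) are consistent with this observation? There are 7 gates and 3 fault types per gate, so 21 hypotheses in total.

2

Fault-free: N0=0, N1=1, N2=0, N3=0, N4=0, N5=1, N6=1 → 1. Observed 0.
  N0: none of the 3 fault types match ✗
  N1: none of the 3 fault types match ✗
  N2: none of the 3 fault types match ✗
  N3: none of the 3 fault types match ✗
  N4: none of the 3 fault types match ✗
  N5: none of the 3 fault types match ✗
  N6: stuck-at-0, inverted output ✓; others ✗
Consistent faults: {N6 stuck-at-0, N6 inverted output} — 2 in all.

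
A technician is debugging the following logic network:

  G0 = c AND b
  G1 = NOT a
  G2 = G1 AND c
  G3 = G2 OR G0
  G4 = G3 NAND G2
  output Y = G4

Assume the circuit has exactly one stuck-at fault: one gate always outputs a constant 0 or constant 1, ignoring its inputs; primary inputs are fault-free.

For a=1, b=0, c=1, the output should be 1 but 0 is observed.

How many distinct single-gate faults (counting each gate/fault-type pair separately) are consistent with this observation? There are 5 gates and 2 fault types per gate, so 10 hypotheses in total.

3

Fault-free: G0=0, G1=0, G2=0, G3=0, G4=1 → 1. Observed 0.
  G0 stuck-at-0: output 1 ✗
  G0 stuck-at-1: output 1 ✗
  G1 stuck-at-0: output 1 ✗
  G1 stuck-at-1: output 0 ✓
  G2 stuck-at-0: output 1 ✗
  G2 stuck-at-1: output 0 ✓
  G3 stuck-at-0: output 1 ✗
  G3 stuck-at-1: output 1 ✗
  G4 stuck-at-0: output 0 ✓
  G4 stuck-at-1: output 1 ✗
Consistent faults: {G1 stuck-at-1, G2 stuck-at-1, G4 stuck-at-0} — 3 in all.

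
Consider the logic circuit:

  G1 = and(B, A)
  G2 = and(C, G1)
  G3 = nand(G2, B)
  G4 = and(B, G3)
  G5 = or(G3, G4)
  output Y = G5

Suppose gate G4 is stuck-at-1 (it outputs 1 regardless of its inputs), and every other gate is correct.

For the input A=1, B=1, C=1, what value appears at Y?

Propagate with G4 forced: G1=1, G2=1, G3=0, G4=1 [stuck-at-1], G5=1.
So Y = 1. (Without the fault it would be 0.)

1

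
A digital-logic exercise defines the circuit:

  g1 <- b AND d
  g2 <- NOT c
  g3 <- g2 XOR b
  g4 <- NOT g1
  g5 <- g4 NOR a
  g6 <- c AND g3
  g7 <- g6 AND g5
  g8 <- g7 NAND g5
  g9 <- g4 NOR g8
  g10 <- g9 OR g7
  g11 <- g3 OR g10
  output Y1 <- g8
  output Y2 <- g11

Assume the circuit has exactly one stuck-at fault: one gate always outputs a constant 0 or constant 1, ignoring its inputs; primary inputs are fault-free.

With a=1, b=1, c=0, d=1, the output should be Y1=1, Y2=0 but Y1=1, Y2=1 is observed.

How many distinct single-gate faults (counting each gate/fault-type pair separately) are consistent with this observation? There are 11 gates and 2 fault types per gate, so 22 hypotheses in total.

6

Fault-free: g1=1, g2=1, g3=0, g4=0, g5=0, g6=0, g7=0, g8=1, g9=0, g10=0, g11=0 → Y1=1, Y2=0. Observed Y1=1, Y2=1.
  g1: none of the 2 fault types match ✗
  g2: stuck-at-0 ✓; others ✗
  g3: stuck-at-1 ✓; others ✗
  g4: none of the 2 fault types match ✗
  g5: none of the 2 fault types match ✗
  g6: none of the 2 fault types match ✗
  g7: stuck-at-1 ✓; others ✗
  g8: none of the 2 fault types match ✗
  g9: stuck-at-1 ✓; others ✗
  g10: stuck-at-1 ✓; others ✗
  g11: stuck-at-1 ✓; others ✗
Consistent faults: {g2 stuck-at-0, g3 stuck-at-1, g7 stuck-at-1, g9 stuck-at-1, g10 stuck-at-1, g11 stuck-at-1} — 6 in all.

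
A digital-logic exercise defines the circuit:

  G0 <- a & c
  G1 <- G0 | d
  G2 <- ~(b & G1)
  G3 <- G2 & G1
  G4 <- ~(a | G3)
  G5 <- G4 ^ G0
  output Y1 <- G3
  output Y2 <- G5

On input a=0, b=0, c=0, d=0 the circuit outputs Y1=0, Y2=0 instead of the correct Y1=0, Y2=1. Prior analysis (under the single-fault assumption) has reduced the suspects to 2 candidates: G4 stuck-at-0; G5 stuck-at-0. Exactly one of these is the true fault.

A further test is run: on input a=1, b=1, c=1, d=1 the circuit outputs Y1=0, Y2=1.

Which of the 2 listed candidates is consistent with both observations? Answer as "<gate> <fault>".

Evaluate each candidate on input a=1, b=1, c=1, d=1:
  G4 stuck-at-0: G0=1, G1=1, G2=0, G3=0, G4=0 [stuck-at-0], G5=1 → Y1=0, Y2=1 — matches
  G5 stuck-at-0: G0=1, G1=1, G2=0, G3=0, G4=0, G5=0 [stuck-at-0] → Y1=0, Y2=0 — eliminated
Only G4 stuck-at-0 reproduces the observed Y1=0, Y2=1.

G4 stuck-at-0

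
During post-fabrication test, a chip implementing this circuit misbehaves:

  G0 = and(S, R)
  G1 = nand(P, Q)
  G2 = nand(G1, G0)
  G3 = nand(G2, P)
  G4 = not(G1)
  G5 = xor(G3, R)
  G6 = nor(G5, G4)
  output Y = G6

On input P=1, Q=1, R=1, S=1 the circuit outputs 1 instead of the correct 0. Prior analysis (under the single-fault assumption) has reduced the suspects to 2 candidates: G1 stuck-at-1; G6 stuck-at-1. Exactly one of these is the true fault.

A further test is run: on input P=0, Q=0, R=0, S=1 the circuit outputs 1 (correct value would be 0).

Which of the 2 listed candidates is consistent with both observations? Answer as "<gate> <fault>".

Evaluate each candidate on input P=0, Q=0, R=0, S=1:
  G1 stuck-at-1: G0=0, G1=1 [stuck-at-1], G2=1, G3=1, G4=0, G5=1, G6=0 → 0 — eliminated
  G6 stuck-at-1: G0=0, G1=1, G2=1, G3=1, G4=0, G5=1, G6=1 [stuck-at-1] → 1 — matches
Only G6 stuck-at-1 reproduces the observed 1.

G6 stuck-at-1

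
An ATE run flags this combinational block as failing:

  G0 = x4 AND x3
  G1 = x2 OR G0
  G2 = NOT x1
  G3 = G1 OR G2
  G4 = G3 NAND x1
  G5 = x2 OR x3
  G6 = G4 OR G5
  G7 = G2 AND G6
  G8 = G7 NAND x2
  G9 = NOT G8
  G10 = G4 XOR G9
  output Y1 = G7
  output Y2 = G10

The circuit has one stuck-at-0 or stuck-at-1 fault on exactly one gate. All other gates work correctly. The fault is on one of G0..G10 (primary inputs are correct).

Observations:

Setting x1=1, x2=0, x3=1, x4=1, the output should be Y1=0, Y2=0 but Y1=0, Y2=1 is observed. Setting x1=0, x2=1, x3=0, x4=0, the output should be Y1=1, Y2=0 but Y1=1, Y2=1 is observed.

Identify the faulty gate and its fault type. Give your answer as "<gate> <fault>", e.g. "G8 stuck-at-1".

Fault-free values for test 1 (x1=1, x2=0, x3=1, x4=1): G0=1, G1=1, G2=0, G3=1, G4=0, G5=1, G6=1, G7=0, G8=1, G9=0, G10=0, giving Y1=0, Y2=0. Observed Y1=0, Y2=1.
Test 1: faults giving observed Y1=0, Y2=1 are {G0 stuck-at-0, G1 stuck-at-0, G3 stuck-at-0, G4 stuck-at-1, G8 stuck-at-0, G9 stuck-at-1, G10 stuck-at-1}.
Test 2 (x1=0, x2=1, x3=0, x4=0): fault-free G0=0, G1=1, G2=1, G3=1, G4=1, G5=1, G6=1, G7=1, G8=0, G9=1, G10=0 → Y1=1, Y2=0; observed Y1=1, Y2=1. Eliminates G0 stuck-at-0, G1 stuck-at-0, G3 stuck-at-0, G4 stuck-at-1, G8 stuck-at-0, G9 stuck-at-1.
Only G10 stuck-at-1 is consistent with every test.

G10 stuck-at-1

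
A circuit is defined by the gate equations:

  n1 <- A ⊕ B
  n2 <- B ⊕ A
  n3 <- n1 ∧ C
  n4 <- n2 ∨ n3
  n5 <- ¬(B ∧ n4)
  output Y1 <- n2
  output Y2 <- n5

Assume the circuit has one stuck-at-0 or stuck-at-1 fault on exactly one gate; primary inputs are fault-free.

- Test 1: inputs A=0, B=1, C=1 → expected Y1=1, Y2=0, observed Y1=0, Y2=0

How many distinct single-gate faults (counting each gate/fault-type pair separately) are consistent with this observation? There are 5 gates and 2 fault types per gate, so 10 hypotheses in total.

Fault-free: n1=1, n2=1, n3=1, n4=1, n5=0 → Y1=1, Y2=0. Observed Y1=0, Y2=0.
  n1 stuck-at-0: output Y1=1, Y2=0 ✗
  n1 stuck-at-1: output Y1=1, Y2=0 ✗
  n2 stuck-at-0: output Y1=0, Y2=0 ✓
  n2 stuck-at-1: output Y1=1, Y2=0 ✗
  n3 stuck-at-0: output Y1=1, Y2=0 ✗
  n3 stuck-at-1: output Y1=1, Y2=0 ✗
  n4 stuck-at-0: output Y1=1, Y2=1 ✗
  n4 stuck-at-1: output Y1=1, Y2=0 ✗
  n5 stuck-at-0: output Y1=1, Y2=0 ✗
  n5 stuck-at-1: output Y1=1, Y2=1 ✗
Consistent faults: {n2 stuck-at-0} — 1 in all.

1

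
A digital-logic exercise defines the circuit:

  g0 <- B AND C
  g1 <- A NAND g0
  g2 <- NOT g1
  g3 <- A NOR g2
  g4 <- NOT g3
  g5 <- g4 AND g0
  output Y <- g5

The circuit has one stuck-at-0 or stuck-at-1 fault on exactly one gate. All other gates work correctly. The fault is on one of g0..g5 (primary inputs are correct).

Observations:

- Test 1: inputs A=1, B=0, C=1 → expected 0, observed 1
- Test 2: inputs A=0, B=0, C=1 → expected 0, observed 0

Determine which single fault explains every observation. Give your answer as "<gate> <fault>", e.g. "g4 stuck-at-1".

Fault-free values for test 1 (A=1, B=0, C=1): g0=0, g1=1, g2=0, g3=0, g4=1, g5=0, giving Y=0. Observed 1.
Test 1: faults giving observed 1 are {g0 stuck-at-1, g5 stuck-at-1}.
Test 2 (A=0, B=0, C=1): fault-free g0=0, g1=1, g2=0, g3=1, g4=0, g5=0 → 0; observed 0. Eliminates g5 stuck-at-1.
Only g0 stuck-at-1 is consistent with every test.

g0 stuck-at-1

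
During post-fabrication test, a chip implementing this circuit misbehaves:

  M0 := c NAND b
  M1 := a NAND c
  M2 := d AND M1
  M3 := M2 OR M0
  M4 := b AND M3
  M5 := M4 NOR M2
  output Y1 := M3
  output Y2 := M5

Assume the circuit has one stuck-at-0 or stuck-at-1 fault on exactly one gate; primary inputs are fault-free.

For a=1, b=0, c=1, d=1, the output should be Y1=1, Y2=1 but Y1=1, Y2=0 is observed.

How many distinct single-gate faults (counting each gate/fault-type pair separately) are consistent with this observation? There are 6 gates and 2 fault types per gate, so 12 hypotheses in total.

Fault-free: M0=1, M1=0, M2=0, M3=1, M4=0, M5=1 → Y1=1, Y2=1. Observed Y1=1, Y2=0.
  M0 stuck-at-0: output Y1=0, Y2=1 ✗
  M0 stuck-at-1: output Y1=1, Y2=1 ✗
  M1 stuck-at-0: output Y1=1, Y2=1 ✗
  M1 stuck-at-1: output Y1=1, Y2=0 ✓
  M2 stuck-at-0: output Y1=1, Y2=1 ✗
  M2 stuck-at-1: output Y1=1, Y2=0 ✓
  M3 stuck-at-0: output Y1=0, Y2=1 ✗
  M3 stuck-at-1: output Y1=1, Y2=1 ✗
  M4 stuck-at-0: output Y1=1, Y2=1 ✗
  M4 stuck-at-1: output Y1=1, Y2=0 ✓
  M5 stuck-at-0: output Y1=1, Y2=0 ✓
  M5 stuck-at-1: output Y1=1, Y2=1 ✗
Consistent faults: {M1 stuck-at-1, M2 stuck-at-1, M4 stuck-at-1, M5 stuck-at-0} — 4 in all.

4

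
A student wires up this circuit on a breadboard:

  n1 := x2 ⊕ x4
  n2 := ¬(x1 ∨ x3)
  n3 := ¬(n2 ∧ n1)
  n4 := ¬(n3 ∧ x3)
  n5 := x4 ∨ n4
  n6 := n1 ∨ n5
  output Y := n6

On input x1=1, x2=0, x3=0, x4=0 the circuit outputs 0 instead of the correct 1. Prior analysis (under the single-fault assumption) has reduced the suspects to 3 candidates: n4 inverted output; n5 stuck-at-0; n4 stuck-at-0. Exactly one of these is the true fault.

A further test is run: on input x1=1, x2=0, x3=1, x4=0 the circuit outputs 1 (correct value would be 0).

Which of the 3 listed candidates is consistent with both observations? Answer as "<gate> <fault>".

n4 inverted output

Evaluate each candidate on input x1=1, x2=0, x3=1, x4=0:
  n4 inverted output: n1=0, n2=0, n3=1, n4=1 [inverted output], n5=1, n6=1 → 1 — matches
  n5 stuck-at-0: n1=0, n2=0, n3=1, n4=0, n5=0 [stuck-at-0], n6=0 → 0 — eliminated
  n4 stuck-at-0: n1=0, n2=0, n3=1, n4=0 [stuck-at-0], n5=0, n6=0 → 0 — eliminated
Only n4 inverted output reproduces the observed 1.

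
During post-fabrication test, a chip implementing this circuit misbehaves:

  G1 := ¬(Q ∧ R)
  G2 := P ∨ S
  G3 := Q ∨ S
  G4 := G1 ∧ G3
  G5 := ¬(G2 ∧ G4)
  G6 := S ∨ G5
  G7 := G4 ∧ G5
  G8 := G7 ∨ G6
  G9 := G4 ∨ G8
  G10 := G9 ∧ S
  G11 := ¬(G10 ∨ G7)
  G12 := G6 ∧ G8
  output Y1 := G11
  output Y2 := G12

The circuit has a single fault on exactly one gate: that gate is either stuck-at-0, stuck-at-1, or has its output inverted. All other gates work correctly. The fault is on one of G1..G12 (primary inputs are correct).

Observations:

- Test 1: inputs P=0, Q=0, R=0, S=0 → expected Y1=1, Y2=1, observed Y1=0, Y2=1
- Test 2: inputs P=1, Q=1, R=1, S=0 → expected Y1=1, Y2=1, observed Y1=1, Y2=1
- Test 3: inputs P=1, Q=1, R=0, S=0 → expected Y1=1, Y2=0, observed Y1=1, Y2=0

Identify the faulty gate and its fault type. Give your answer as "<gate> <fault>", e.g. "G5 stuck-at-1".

G3 stuck-at-1

Fault-free values for test 1 (P=0, Q=0, R=0, S=0): G1=1, G2=0, G3=0, G4=0, G5=1, G6=1, G7=0, G8=1, G9=1, G10=0, G11=1, G12=1, giving Y1=1, Y2=1. Observed Y1=0, Y2=1.
Test 1: faults giving observed Y1=0, Y2=1 are {G3 stuck-at-1, G3 inverted output, G4 stuck-at-1, G4 inverted output, G7 stuck-at-1, G7 inverted output, G10 stuck-at-1, G10 inverted output, G11 stuck-at-0, G11 inverted output}.
Test 2 (P=1, Q=1, R=1, S=0): fault-free G1=0, G2=1, G3=1, G4=0, G5=1, G6=1, G7=0, G8=1, G9=1, G10=0, G11=1, G12=1 → Y1=1, Y2=1; observed Y1=1, Y2=1. Eliminates G4 stuck-at-1, G4 inverted output, G7 stuck-at-1, G7 inverted output, G10 stuck-at-1, G10 inverted output, G11 stuck-at-0, G11 inverted output.
Test 3 (P=1, Q=1, R=0, S=0): fault-free G1=1, G2=1, G3=1, G4=1, G5=0, G6=0, G7=0, G8=0, G9=1, G10=0, G11=1, G12=0 → Y1=1, Y2=0; observed Y1=1, Y2=0. Eliminates G3 inverted output.
Only G3 stuck-at-1 is consistent with every test.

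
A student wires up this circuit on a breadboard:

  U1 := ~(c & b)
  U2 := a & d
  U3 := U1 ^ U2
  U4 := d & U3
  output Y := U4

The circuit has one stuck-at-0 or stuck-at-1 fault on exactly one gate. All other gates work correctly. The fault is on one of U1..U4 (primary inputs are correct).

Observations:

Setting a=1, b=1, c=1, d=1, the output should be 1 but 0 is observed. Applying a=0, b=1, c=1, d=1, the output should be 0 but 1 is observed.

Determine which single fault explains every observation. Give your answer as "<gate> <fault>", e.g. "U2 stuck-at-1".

Fault-free values for test 1 (a=1, b=1, c=1, d=1): U1=0, U2=1, U3=1, U4=1, giving Y=1. Observed 0.
Test 1: faults giving observed 0 are {U1 stuck-at-1, U2 stuck-at-0, U3 stuck-at-0, U4 stuck-at-0}.
Test 2 (a=0, b=1, c=1, d=1): fault-free U1=0, U2=0, U3=0, U4=0 → 0; observed 1. Eliminates U2 stuck-at-0, U3 stuck-at-0, U4 stuck-at-0.
Only U1 stuck-at-1 is consistent with every test.

U1 stuck-at-1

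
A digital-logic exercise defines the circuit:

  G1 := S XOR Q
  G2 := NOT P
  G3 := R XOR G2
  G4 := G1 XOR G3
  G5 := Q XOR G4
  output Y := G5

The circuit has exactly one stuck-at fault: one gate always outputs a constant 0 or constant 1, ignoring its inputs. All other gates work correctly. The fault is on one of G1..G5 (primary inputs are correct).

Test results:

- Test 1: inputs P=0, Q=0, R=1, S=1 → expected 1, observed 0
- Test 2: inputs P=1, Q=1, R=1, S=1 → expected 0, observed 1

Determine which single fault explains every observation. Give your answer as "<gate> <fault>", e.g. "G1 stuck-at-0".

Fault-free values for test 1 (P=0, Q=0, R=1, S=1): G1=1, G2=1, G3=0, G4=1, G5=1, giving Y=1. Observed 0.
Test 1: faults giving observed 0 are {G1 stuck-at-0, G2 stuck-at-0, G3 stuck-at-1, G4 stuck-at-0, G5 stuck-at-0}.
Test 2 (P=1, Q=1, R=1, S=1): fault-free G1=0, G2=0, G3=1, G4=1, G5=0 → 0; observed 1. Eliminates G1 stuck-at-0, G2 stuck-at-0, G3 stuck-at-1, G5 stuck-at-0.
Only G4 stuck-at-0 is consistent with every test.

G4 stuck-at-0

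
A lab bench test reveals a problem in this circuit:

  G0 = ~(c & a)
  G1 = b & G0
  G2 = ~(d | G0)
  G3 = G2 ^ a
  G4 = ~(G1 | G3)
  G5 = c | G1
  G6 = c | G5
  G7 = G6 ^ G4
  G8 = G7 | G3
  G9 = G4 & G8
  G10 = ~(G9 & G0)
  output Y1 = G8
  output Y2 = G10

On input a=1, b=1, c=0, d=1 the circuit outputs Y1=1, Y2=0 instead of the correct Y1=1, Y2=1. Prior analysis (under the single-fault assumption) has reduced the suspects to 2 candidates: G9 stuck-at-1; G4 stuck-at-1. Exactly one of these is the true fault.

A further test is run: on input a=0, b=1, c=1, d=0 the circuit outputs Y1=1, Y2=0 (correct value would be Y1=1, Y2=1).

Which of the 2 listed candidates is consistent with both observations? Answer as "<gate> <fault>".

Evaluate each candidate on input a=0, b=1, c=1, d=0:
  G9 stuck-at-1: G0=1, G1=1, G2=0, G3=0, G4=0, G5=1, G6=1, G7=1, G8=1, G9=1 [stuck-at-1], G10=0 → Y1=1, Y2=0 — matches
  G4 stuck-at-1: G0=1, G1=1, G2=0, G3=0, G4=1 [stuck-at-1], G5=1, G6=1, G7=0, G8=0, G9=0, G10=1 → Y1=0, Y2=1 — eliminated
Only G9 stuck-at-1 reproduces the observed Y1=1, Y2=0.

G9 stuck-at-1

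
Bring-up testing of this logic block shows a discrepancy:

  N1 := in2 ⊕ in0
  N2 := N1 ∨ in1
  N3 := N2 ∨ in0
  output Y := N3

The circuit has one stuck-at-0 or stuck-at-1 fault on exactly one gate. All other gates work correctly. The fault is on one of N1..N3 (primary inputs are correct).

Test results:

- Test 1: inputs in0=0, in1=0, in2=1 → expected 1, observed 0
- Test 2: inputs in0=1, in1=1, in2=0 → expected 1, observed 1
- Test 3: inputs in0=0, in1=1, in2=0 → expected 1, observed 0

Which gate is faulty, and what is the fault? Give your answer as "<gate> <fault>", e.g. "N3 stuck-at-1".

N2 stuck-at-0

Fault-free values for test 1 (in0=0, in1=0, in2=1): N1=1, N2=1, N3=1, giving Y=1. Observed 0.
Test 1: faults giving observed 0 are {N1 stuck-at-0, N2 stuck-at-0, N3 stuck-at-0}.
Test 2 (in0=1, in1=1, in2=0): fault-free N1=1, N2=1, N3=1 → 1; observed 1. Eliminates N3 stuck-at-0.
Test 3 (in0=0, in1=1, in2=0): fault-free N1=0, N2=1, N3=1 → 1; observed 0. Eliminates N1 stuck-at-0.
Only N2 stuck-at-0 is consistent with every test.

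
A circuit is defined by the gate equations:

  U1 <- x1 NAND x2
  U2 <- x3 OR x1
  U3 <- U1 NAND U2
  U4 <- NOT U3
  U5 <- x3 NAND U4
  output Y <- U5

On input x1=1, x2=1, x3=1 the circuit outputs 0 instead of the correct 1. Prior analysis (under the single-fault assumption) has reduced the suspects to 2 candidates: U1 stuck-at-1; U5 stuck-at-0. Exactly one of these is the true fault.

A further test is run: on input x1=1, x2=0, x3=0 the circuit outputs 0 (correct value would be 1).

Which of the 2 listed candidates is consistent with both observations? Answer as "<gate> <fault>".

U5 stuck-at-0

Evaluate each candidate on input x1=1, x2=0, x3=0:
  U1 stuck-at-1: U1=1 [stuck-at-1], U2=1, U3=0, U4=1, U5=1 → 1 — eliminated
  U5 stuck-at-0: U1=1, U2=1, U3=0, U4=1, U5=0 [stuck-at-0] → 0 — matches
Only U5 stuck-at-0 reproduces the observed 0.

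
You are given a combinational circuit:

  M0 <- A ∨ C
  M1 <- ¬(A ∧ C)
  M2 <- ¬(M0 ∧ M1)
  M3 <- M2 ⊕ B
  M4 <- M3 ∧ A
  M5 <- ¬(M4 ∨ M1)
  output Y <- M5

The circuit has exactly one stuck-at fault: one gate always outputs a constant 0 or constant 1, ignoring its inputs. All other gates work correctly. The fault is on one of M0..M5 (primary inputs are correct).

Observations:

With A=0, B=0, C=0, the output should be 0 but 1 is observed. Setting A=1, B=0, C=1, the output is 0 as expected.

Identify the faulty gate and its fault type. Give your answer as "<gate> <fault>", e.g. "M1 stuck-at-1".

Fault-free values for test 1 (A=0, B=0, C=0): M0=0, M1=1, M2=1, M3=1, M4=0, M5=0, giving Y=0. Observed 1.
Test 1: faults giving observed 1 are {M1 stuck-at-0, M5 stuck-at-1}.
Test 2 (A=1, B=0, C=1): fault-free M0=1, M1=0, M2=1, M3=1, M4=1, M5=0 → 0; observed 0. Eliminates M5 stuck-at-1.
Only M1 stuck-at-0 is consistent with every test.

M1 stuck-at-0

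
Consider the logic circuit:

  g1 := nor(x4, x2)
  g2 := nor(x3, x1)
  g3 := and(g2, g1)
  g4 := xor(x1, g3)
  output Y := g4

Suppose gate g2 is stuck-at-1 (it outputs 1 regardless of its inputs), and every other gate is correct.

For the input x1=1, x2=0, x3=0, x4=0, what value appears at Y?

Propagate with g2 forced: g1=1, g2=1 [stuck-at-1], g3=1, g4=0.
So Y = 0. (Without the fault it would be 1.)

0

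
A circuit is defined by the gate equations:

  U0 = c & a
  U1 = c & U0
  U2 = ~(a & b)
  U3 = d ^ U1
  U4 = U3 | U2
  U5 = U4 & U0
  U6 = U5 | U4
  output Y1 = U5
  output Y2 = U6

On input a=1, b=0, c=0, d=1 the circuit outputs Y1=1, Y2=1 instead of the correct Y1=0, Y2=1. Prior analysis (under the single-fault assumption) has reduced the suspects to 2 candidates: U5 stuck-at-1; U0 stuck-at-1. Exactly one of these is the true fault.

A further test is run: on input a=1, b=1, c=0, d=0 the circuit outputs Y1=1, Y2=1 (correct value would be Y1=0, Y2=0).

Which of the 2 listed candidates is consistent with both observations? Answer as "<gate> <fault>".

Evaluate each candidate on input a=1, b=1, c=0, d=0:
  U5 stuck-at-1: U0=0, U1=0, U2=0, U3=0, U4=0, U5=1 [stuck-at-1], U6=1 → Y1=1, Y2=1 — matches
  U0 stuck-at-1: U0=1 [stuck-at-1], U1=0, U2=0, U3=0, U4=0, U5=0, U6=0 → Y1=0, Y2=0 — eliminated
Only U5 stuck-at-1 reproduces the observed Y1=1, Y2=1.

U5 stuck-at-1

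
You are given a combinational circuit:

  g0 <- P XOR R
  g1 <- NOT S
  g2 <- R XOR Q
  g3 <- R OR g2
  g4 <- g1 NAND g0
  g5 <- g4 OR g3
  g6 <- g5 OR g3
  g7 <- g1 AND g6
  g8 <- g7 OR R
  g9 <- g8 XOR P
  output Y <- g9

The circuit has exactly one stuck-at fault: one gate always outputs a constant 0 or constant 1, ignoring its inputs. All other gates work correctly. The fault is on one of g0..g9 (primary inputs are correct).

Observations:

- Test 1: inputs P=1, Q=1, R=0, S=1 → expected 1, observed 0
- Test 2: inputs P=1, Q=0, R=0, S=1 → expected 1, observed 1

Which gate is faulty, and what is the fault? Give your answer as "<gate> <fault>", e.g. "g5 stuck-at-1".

g1 stuck-at-1

Fault-free values for test 1 (P=1, Q=1, R=0, S=1): g0=1, g1=0, g2=1, g3=1, g4=1, g5=1, g6=1, g7=0, g8=0, g9=1, giving Y=1. Observed 0.
Test 1: faults giving observed 0 are {g1 stuck-at-1, g7 stuck-at-1, g8 stuck-at-1, g9 stuck-at-0}.
Test 2 (P=1, Q=0, R=0, S=1): fault-free g0=1, g1=0, g2=0, g3=0, g4=1, g5=1, g6=1, g7=0, g8=0, g9=1 → 1; observed 1. Eliminates g7 stuck-at-1, g8 stuck-at-1, g9 stuck-at-0.
Only g1 stuck-at-1 is consistent with every test.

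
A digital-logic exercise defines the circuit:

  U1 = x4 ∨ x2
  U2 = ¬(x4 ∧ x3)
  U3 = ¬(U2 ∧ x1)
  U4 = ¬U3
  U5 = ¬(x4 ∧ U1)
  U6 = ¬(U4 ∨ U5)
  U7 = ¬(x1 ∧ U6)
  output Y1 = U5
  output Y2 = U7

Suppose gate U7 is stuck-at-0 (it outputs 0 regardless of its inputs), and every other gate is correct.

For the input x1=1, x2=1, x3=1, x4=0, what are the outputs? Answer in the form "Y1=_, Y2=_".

Y1=1, Y2=0

Propagate with U7 forced: U1=1, U2=1, U3=0, U4=1, U5=1, U6=0, U7=0 [stuck-at-0].
So the outputs are Y1=1, Y2=0. (Without the fault they would be Y1=1, Y2=1.)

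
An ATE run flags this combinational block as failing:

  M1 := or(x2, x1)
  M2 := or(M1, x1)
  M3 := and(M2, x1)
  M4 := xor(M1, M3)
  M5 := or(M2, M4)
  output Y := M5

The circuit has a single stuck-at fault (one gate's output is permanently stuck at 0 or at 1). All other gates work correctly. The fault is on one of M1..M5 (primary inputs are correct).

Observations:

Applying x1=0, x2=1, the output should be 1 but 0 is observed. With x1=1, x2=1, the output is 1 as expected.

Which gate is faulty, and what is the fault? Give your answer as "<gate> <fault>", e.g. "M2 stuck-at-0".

M1 stuck-at-0

Fault-free values for test 1 (x1=0, x2=1): M1=1, M2=1, M3=0, M4=1, M5=1, giving Y=1. Observed 0.
Test 1: faults giving observed 0 are {M1 stuck-at-0, M5 stuck-at-0}.
Test 2 (x1=1, x2=1): fault-free M1=1, M2=1, M3=1, M4=0, M5=1 → 1; observed 1. Eliminates M5 stuck-at-0.
Only M1 stuck-at-0 is consistent with every test.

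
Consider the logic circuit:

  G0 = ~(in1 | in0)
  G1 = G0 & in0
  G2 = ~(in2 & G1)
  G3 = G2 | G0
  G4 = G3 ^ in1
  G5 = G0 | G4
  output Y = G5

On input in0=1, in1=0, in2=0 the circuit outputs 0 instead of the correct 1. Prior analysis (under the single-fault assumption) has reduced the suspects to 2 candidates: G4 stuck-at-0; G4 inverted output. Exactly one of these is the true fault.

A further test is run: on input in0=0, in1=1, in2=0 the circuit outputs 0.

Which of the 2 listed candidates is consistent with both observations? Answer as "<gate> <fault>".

Evaluate each candidate on input in0=0, in1=1, in2=0:
  G4 stuck-at-0: G0=0, G1=0, G2=1, G3=1, G4=0 [stuck-at-0], G5=0 → 0 — matches
  G4 inverted output: G0=0, G1=0, G2=1, G3=1, G4=1 [inverted output], G5=1 → 1 — eliminated
Only G4 stuck-at-0 reproduces the observed 0.

G4 stuck-at-0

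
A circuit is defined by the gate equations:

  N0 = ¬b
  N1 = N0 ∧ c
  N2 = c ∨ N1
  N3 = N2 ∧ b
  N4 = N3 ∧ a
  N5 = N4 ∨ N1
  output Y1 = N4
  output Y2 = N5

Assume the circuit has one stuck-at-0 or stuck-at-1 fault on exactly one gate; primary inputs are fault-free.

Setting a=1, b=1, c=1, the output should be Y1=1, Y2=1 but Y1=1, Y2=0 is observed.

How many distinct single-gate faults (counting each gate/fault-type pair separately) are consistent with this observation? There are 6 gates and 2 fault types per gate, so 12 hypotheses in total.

Fault-free: N0=0, N1=0, N2=1, N3=1, N4=1, N5=1 → Y1=1, Y2=1. Observed Y1=1, Y2=0.
  N0 stuck-at-0: output Y1=1, Y2=1 ✗
  N0 stuck-at-1: output Y1=1, Y2=1 ✗
  N1 stuck-at-0: output Y1=1, Y2=1 ✗
  N1 stuck-at-1: output Y1=1, Y2=1 ✗
  N2 stuck-at-0: output Y1=0, Y2=0 ✗
  N2 stuck-at-1: output Y1=1, Y2=1 ✗
  N3 stuck-at-0: output Y1=0, Y2=0 ✗
  N3 stuck-at-1: output Y1=1, Y2=1 ✗
  N4 stuck-at-0: output Y1=0, Y2=0 ✗
  N4 stuck-at-1: output Y1=1, Y2=1 ✗
  N5 stuck-at-0: output Y1=1, Y2=0 ✓
  N5 stuck-at-1: output Y1=1, Y2=1 ✗
Consistent faults: {N5 stuck-at-0} — 1 in all.

1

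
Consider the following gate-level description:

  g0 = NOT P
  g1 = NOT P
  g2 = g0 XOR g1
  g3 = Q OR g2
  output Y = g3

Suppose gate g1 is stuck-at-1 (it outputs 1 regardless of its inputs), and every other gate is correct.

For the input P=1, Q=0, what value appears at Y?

Propagate with g1 forced: g0=0, g1=1 [stuck-at-1], g2=1, g3=1.
So Y = 1. (Without the fault it would be 0.)

1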